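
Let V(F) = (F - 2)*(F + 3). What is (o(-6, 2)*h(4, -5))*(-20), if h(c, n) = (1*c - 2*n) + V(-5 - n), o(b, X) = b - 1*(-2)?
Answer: 640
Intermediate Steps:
V(F) = (-2 + F)*(3 + F)
o(b, X) = 2 + b (o(b, X) = b + 2 = 2 + b)
h(c, n) = -11 + c + (-5 - n)² - 3*n (h(c, n) = (1*c - 2*n) + (-6 + (-5 - n) + (-5 - n)²) = (c - 2*n) + (-11 + (-5 - n)² - n) = -11 + c + (-5 - n)² - 3*n)
(o(-6, 2)*h(4, -5))*(-20) = ((2 - 6)*(14 + 4 + (-5)² + 7*(-5)))*(-20) = -4*(14 + 4 + 25 - 35)*(-20) = -4*8*(-20) = -32*(-20) = 640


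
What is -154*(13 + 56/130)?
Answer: -134442/65 ≈ -2068.3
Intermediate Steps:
-154*(13 + 56/130) = -154*(13 + 56*(1/130)) = -154*(13 + 28/65) = -154*873/65 = -134442/65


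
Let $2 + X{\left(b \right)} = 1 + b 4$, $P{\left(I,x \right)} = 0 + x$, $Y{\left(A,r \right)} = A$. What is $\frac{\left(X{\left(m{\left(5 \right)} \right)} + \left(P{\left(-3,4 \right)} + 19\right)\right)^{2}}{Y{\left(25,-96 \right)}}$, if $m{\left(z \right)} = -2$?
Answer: $\frac{196}{25} \approx 7.84$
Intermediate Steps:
$P{\left(I,x \right)} = x$
$X{\left(b \right)} = -1 + 4 b$ ($X{\left(b \right)} = -2 + \left(1 + b 4\right) = -2 + \left(1 + 4 b\right) = -1 + 4 b$)
$\frac{\left(X{\left(m{\left(5 \right)} \right)} + \left(P{\left(-3,4 \right)} + 19\right)\right)^{2}}{Y{\left(25,-96 \right)}} = \frac{\left(\left(-1 + 4 \left(-2\right)\right) + \left(4 + 19\right)\right)^{2}}{25} = \left(\left(-1 - 8\right) + 23\right)^{2} \cdot \frac{1}{25} = \left(-9 + 23\right)^{2} \cdot \frac{1}{25} = 14^{2} \cdot \frac{1}{25} = 196 \cdot \frac{1}{25} = \frac{196}{25}$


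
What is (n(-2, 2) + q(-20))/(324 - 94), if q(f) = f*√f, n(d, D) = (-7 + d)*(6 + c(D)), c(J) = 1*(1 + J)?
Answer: -81/230 - 4*I*√5/23 ≈ -0.35217 - 0.38888*I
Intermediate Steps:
c(J) = 1 + J
n(d, D) = (-7 + d)*(7 + D) (n(d, D) = (-7 + d)*(6 + (1 + D)) = (-7 + d)*(7 + D))
q(f) = f^(3/2)
(n(-2, 2) + q(-20))/(324 - 94) = ((-49 - 7*2 + 7*(-2) + 2*(-2)) + (-20)^(3/2))/(324 - 94) = ((-49 - 14 - 14 - 4) - 40*I*√5)/230 = (-81 - 40*I*√5)*(1/230) = -81/230 - 4*I*√5/23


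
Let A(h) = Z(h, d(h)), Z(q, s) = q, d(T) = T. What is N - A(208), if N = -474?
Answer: -682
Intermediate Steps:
A(h) = h
N - A(208) = -474 - 1*208 = -474 - 208 = -682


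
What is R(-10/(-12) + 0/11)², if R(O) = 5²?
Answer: 625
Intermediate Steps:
R(O) = 25
R(-10/(-12) + 0/11)² = 25² = 625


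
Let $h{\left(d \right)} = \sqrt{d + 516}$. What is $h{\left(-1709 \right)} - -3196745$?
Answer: $3196745 + i \sqrt{1193} \approx 3.1967 \cdot 10^{6} + 34.54 i$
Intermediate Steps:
$h{\left(d \right)} = \sqrt{516 + d}$
$h{\left(-1709 \right)} - -3196745 = \sqrt{516 - 1709} - -3196745 = \sqrt{-1193} + 3196745 = i \sqrt{1193} + 3196745 = 3196745 + i \sqrt{1193}$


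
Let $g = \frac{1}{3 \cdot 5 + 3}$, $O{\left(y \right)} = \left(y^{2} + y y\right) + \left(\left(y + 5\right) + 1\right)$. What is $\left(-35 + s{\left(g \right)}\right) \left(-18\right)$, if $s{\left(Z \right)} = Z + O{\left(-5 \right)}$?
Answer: $-289$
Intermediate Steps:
$O{\left(y \right)} = 6 + y + 2 y^{2}$ ($O{\left(y \right)} = \left(y^{2} + y^{2}\right) + \left(\left(5 + y\right) + 1\right) = 2 y^{2} + \left(6 + y\right) = 6 + y + 2 y^{2}$)
$g = \frac{1}{18}$ ($g = \frac{1}{15 + 3} = \frac{1}{18} \approx 0.055556$)
$s{\left(Z \right)} = 51 + Z$ ($s{\left(Z \right)} = Z + \left(6 - 5 + 2 \left(-5\right)^{2}\right) = Z + \left(6 - 5 + 2 \cdot 25\right) = Z + \left(6 - 5 + 50\right) = Z + 51 = 51 + Z$)
$\left(-35 + s{\left(g \right)}\right) \left(-18\right) = \left(-35 + \left(51 + \frac{1}{18}\right)\right) \left(-18\right) = \left(-35 + \frac{919}{18}\right) \left(-18\right) = \frac{289}{18} \left(-18\right) = -289$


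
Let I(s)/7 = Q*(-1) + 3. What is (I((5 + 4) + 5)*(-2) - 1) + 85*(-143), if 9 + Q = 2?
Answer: -12296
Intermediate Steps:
Q = -7 (Q = -9 + 2 = -7)
I(s) = 70 (I(s) = 7*(-7*(-1) + 3) = 7*(7 + 3) = 7*10 = 70)
(I((5 + 4) + 5)*(-2) - 1) + 85*(-143) = (70*(-2) - 1) + 85*(-143) = (-140 - 1) - 12155 = -141 - 12155 = -12296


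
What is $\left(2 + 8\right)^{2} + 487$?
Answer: $587$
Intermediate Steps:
$\left(2 + 8\right)^{2} + 487 = 10^{2} + 487 = 100 + 487 = 587$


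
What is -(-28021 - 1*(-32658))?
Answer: -4637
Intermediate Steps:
-(-28021 - 1*(-32658)) = -(-28021 + 32658) = -1*4637 = -4637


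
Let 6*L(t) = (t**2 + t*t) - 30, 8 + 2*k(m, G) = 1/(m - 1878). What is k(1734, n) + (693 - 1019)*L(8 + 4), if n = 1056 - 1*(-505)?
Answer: -4038337/288 ≈ -14022.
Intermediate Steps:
n = 1561 (n = 1056 + 505 = 1561)
k(m, G) = -4 + 1/(2*(-1878 + m)) (k(m, G) = -4 + 1/(2*(m - 1878)) = -4 + 1/(2*(-1878 + m)))
L(t) = -5 + t**2/3 (L(t) = ((t**2 + t*t) - 30)/6 = ((t**2 + t**2) - 30)/6 = (2*t**2 - 30)/6 = (-30 + 2*t**2)/6 = -5 + t**2/3)
k(1734, n) + (693 - 1019)*L(8 + 4) = (15025 - 8*1734)/(2*(-1878 + 1734)) + (693 - 1019)*(-5 + (8 + 4)**2/3) = (1/2)*(15025 - 13872)/(-144) - 326*(-5 + (1/3)*12**2) = (1/2)*(-1/144)*1153 - 326*(-5 + (1/3)*144) = -1153/288 - 326*(-5 + 48) = -1153/288 - 326*43 = -1153/288 - 14018 = -4038337/288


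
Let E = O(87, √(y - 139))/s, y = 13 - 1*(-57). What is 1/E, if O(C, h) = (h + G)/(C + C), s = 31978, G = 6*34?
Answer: 378363696/13895 - 1854724*I*√69/13895 ≈ 27230.0 - 1108.8*I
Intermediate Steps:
y = 70 (y = 13 + 57 = 70)
G = 204
O(C, h) = (204 + h)/(2*C) (O(C, h) = (h + 204)/(C + C) = (204 + h)/((2*C)) = (204 + h)*(1/(2*C)) = (204 + h)/(2*C))
E = 17/463681 + I*√69/5564172 (E = ((½)*(204 + √(70 - 139))/87)/31978 = ((½)*(1/87)*(204 + √(-69)))*(1/31978) = ((½)*(1/87)*(204 + I*√69))*(1/31978) = (34/29 + I*√69/174)*(1/31978) = 17/463681 + I*√69/5564172 ≈ 3.6663e-5 + 1.4929e-6*I)
1/E = 1/(17/463681 + I*√69/5564172)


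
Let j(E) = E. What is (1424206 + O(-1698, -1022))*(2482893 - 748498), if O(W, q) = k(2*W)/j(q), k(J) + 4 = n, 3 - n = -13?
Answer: 1262239365697700/511 ≈ 2.4701e+12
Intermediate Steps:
n = 16 (n = 3 - 1*(-13) = 3 + 13 = 16)
k(J) = 12 (k(J) = -4 + 16 = 12)
O(W, q) = 12/q
(1424206 + O(-1698, -1022))*(2482893 - 748498) = (1424206 + 12/(-1022))*(2482893 - 748498) = (1424206 + 12*(-1/1022))*1734395 = (1424206 - 6/511)*1734395 = (727769260/511)*1734395 = 1262239365697700/511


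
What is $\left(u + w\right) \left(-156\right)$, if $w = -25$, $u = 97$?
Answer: $-11232$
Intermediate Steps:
$\left(u + w\right) \left(-156\right) = \left(97 - 25\right) \left(-156\right) = 72 \left(-156\right) = -11232$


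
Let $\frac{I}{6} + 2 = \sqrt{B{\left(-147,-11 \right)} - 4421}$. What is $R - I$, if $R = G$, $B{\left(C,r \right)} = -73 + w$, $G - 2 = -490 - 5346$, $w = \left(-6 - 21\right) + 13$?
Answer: $-5822 - 84 i \sqrt{23} \approx -5822.0 - 402.85 i$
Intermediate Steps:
$w = -14$ ($w = -27 + 13 = -14$)
$G = -5834$ ($G = 2 - 5836 = -5834$)
$B{\left(C,r \right)} = -87$ ($B{\left(C,r \right)} = -73 - 14 = -87$)
$R = -5834$
$I = -12 + 84 i \sqrt{23}$ ($I = -12 + 6 \sqrt{-87 - 4421} = -12 + 6 \sqrt{-4508} = -12 + 6 \cdot 14 i \sqrt{23} = -12 + 84 i \sqrt{23} \approx -12.0 + 402.85 i$)
$R - I = -5834 - \left(-12 + 84 i \sqrt{23}\right) = -5834 + \left(12 - 84 i \sqrt{23}\right) = -5822 - 84 i \sqrt{23}$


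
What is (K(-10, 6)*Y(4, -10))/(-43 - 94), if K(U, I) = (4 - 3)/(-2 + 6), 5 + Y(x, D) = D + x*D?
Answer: 55/548 ≈ 0.10036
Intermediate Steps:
Y(x, D) = -5 + D + D*x (Y(x, D) = -5 + (D + x*D) = -5 + (D + D*x) = -5 + D + D*x)
K(U, I) = ¼ (K(U, I) = 1/4 = 1*(¼) = ¼)
(K(-10, 6)*Y(4, -10))/(-43 - 94) = ((-5 - 10 - 10*4)/4)/(-43 - 94) = ((-5 - 10 - 40)/4)/(-137) = ((¼)*(-55))*(-1/137) = -55/4*(-1/137) = 55/548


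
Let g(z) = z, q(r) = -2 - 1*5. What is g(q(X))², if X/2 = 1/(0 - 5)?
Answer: 49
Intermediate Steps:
X = -⅖ (X = 2/(0 - 5) = 2/(-5) = 2*(-⅕) = -⅖ ≈ -0.40000)
q(r) = -7 (q(r) = -2 - 5 = -7)
g(q(X))² = (-7)² = 49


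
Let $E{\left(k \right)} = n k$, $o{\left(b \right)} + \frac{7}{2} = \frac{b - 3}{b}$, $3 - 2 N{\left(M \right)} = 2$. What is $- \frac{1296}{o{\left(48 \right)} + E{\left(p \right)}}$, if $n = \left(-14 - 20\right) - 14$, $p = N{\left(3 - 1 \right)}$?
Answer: $\frac{20736}{425} \approx 48.791$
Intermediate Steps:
$N{\left(M \right)} = \frac{1}{2}$ ($N{\left(M \right)} = \frac{3}{2} - 1 = \frac{1}{2}$)
$p = \frac{1}{2} \approx 0.5$
$o{\left(b \right)} = - \frac{7}{2} + \frac{-3 + b}{b}$ ($o{\left(b \right)} = - \frac{7}{2} + \frac{b - 3}{b} = - \frac{7}{2} + \frac{-3 + b}{b}$)
$n = -48$ ($n = -34 - 14 = -48$)
$E{\left(k \right)} = - 48 k$
$- \frac{1296}{o{\left(48 \right)} + E{\left(p \right)}} = - \frac{1296}{\left(- \frac{5}{2} - \frac{3}{48}\right) - 24} = - \frac{1296}{\left(- \frac{5}{2} - \frac{1}{16}\right) - 24} = - \frac{1296}{- \frac{41}{16} - 24} = - \frac{1296}{- \frac{425}{16}} = \left(-1296\right) \left(- \frac{16}{425}\right) = \frac{20736}{425}$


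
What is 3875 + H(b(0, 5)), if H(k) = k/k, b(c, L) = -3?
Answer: 3876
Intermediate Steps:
H(k) = 1
3875 + H(b(0, 5)) = 3875 + 1 = 3876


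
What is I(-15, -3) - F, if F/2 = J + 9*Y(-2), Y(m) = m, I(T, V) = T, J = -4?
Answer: 29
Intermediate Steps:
F = -44 (F = 2*(-4 + 9*(-2)) = 2*(-4 - 18) = 2*(-22) = -44)
I(-15, -3) - F = -15 - 1*(-44) = -15 + 44 = 29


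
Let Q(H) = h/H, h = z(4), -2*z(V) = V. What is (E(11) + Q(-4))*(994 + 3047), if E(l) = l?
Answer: 92943/2 ≈ 46472.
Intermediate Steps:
z(V) = -V/2
h = -2 (h = -½*4 = -2)
Q(H) = -2/H
(E(11) + Q(-4))*(994 + 3047) = (11 - 2/(-4))*(994 + 3047) = (11 - 2*(-¼))*4041 = (11 + ½)*4041 = (23/2)*4041 = 92943/2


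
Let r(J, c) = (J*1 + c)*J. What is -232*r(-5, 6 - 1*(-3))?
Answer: 4640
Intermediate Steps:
r(J, c) = J*(J + c) (r(J, c) = (J + c)*J = J*(J + c))
-232*r(-5, 6 - 1*(-3)) = -(-1160)*(-5 + (6 - 1*(-3))) = -(-1160)*(-5 + (6 + 3)) = -(-1160)*(-5 + 9) = -(-1160)*4 = -232*(-20) = 4640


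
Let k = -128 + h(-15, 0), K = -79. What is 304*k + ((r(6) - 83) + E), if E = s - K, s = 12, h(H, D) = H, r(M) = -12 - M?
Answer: -43482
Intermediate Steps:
E = 91 (E = 12 - 1*(-79) = 12 + 79 = 91)
k = -143 (k = -128 - 15 = -143)
304*k + ((r(6) - 83) + E) = 304*(-143) + (((-12 - 1*6) - 83) + 91) = -43472 + (((-12 - 6) - 83) + 91) = -43472 + ((-18 - 83) + 91) = -43472 + (-101 + 91) = -43472 - 10 = -43482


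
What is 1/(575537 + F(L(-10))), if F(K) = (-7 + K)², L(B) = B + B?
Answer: 1/576266 ≈ 1.7353e-6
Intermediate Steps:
L(B) = 2*B
1/(575537 + F(L(-10))) = 1/(575537 + (-7 + 2*(-10))²) = 1/(575537 + (-7 - 20)²) = 1/(575537 + (-27)²) = 1/(575537 + 729) = 1/576266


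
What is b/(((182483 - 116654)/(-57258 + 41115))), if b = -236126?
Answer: 1270594006/21943 ≈ 57904.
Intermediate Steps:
b/(((182483 - 116654)/(-57258 + 41115))) = -236126*(-57258 + 41115)/(182483 - 116654) = -236126/(65829/(-16143)) = -236126/(65829*(-1/16143)) = -236126/(-21943/5381) = -236126*(-5381/21943) = 1270594006/21943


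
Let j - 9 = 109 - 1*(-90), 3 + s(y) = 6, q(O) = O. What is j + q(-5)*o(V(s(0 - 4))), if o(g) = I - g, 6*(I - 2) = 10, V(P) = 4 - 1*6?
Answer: 539/3 ≈ 179.67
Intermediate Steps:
s(y) = 3 (s(y) = -3 + 6 = 3)
V(P) = -2 (V(P) = 4 - 6 = -2)
I = 11/3 (I = 2 + (⅙)*10 = 2 + 5/3 = 11/3 ≈ 3.6667)
j = 208 (j = 9 + (109 - 1*(-90)) = 9 + (109 + 90) = 9 + 199 = 208)
o(g) = 11/3 - g
j + q(-5)*o(V(s(0 - 4))) = 208 - 5*(11/3 - 1*(-2)) = 208 - 5*(11/3 + 2) = 208 - 5*17/3 = 208 - 85/3 = 539/3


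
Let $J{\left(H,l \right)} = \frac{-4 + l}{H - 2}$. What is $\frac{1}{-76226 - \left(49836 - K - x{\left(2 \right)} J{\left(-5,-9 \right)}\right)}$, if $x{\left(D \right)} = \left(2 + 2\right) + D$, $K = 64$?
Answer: $- \frac{7}{881908} \approx -7.9373 \cdot 10^{-6}$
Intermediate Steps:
$J{\left(H,l \right)} = \frac{-4 + l}{-2 + H}$
$x{\left(D \right)} = 4 + D$
$\frac{1}{-76226 - \left(49836 - K - x{\left(2 \right)} J{\left(-5,-9 \right)}\right)} = \frac{1}{-76226 + \left(\left(-18770 - 31066\right) + \left(\left(4 + 2\right) \frac{-4 - 9}{-2 - 5} + 64\right)\right)} = \frac{1}{-76226 - \left(49772 - 6 \frac{1}{-7} \left(-13\right)\right)} = \frac{1}{-76226 - \left(49772 - \left(- \frac{6}{7}\right) \left(-13\right)\right)} = \frac{1}{-76226 + \left(-49836 + \left(6 \cdot \frac{13}{7} + 64\right)\right)} = \frac{1}{-76226 + \left(-49836 + \left(\frac{78}{7} + 64\right)\right)} = \frac{1}{-76226 + \left(-49836 + \frac{526}{7}\right)} = \frac{1}{-76226 - \frac{348326}{7}} = \frac{1}{- \frac{881908}{7}} = - \frac{7}{881908}$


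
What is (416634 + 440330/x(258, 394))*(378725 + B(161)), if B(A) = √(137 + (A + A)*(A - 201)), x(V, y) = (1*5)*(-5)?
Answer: 151119152480 + 1995104*I*√12743/5 ≈ 1.5112e+11 + 4.5043e+7*I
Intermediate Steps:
x(V, y) = -25 (x(V, y) = 5*(-5) = -25)
B(A) = √(137 + 2*A*(-201 + A)) (B(A) = √(137 + (2*A)*(-201 + A)) = √(137 + 2*A*(-201 + A)))
(416634 + 440330/x(258, 394))*(378725 + B(161)) = (416634 + 440330/(-25))*(378725 + √(137 - 402*161 + 2*161²)) = (416634 + 440330*(-1/25))*(378725 + √(137 - 64722 + 2*25921)) = (416634 - 88066/5)*(378725 + √(137 - 64722 + 51842)) = 1995104*(378725 + √(-12743))/5 = 1995104*(378725 + I*√12743)/5 = 151119152480 + 1995104*I*√12743/5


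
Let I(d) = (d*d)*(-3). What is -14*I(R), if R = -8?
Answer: 2688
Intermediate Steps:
I(d) = -3*d² (I(d) = d²*(-3) = -3*d²)
-14*I(R) = -(-42)*(-8)² = -(-42)*64 = -14*(-192) = 2688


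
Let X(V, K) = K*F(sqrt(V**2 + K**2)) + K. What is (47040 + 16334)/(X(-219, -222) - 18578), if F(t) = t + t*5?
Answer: 14892890/2152262161 - 31655313*sqrt(10805)/21522621610 ≈ -0.14597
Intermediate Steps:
F(t) = 6*t (F(t) = t + 5*t = 6*t)
X(V, K) = K + 6*K*sqrt(K**2 + V**2) (X(V, K) = K*(6*sqrt(V**2 + K**2)) + K = K*(6*sqrt(K**2 + V**2)) + K = 6*K*sqrt(K**2 + V**2) + K = K + 6*K*sqrt(K**2 + V**2))
(47040 + 16334)/(X(-219, -222) - 18578) = (47040 + 16334)/(-222*(1 + 6*sqrt((-222)**2 + (-219)**2)) - 18578) = 63374/(-222*(1 + 6*sqrt(49284 + 47961)) - 18578) = 63374/(-222*(1 + 6*sqrt(97245)) - 18578) = 63374/(-222*(1 + 6*(3*sqrt(10805))) - 18578) = 63374/(-222*(1 + 18*sqrt(10805)) - 18578) = 63374/((-222 - 3996*sqrt(10805)) - 18578) = 63374/(-18800 - 3996*sqrt(10805))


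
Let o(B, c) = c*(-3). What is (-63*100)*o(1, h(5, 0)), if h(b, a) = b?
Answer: 94500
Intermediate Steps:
o(B, c) = -3*c
(-63*100)*o(1, h(5, 0)) = (-63*100)*(-3*5) = -6300*(-15) = 94500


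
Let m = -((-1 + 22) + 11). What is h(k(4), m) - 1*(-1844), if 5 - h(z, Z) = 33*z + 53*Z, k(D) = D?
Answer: 3413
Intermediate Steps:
m = -32 (m = -(21 + 11) = -1*32 = -32)
h(z, Z) = 5 - 53*Z - 33*z (h(z, Z) = 5 - (33*z + 53*Z) = 5 + (-53*Z - 33*z) = 5 - 53*Z - 33*z)
h(k(4), m) - 1*(-1844) = (5 - 53*(-32) - 33*4) - 1*(-1844) = (5 + 1696 - 132) + 1844 = 1569 + 1844 = 3413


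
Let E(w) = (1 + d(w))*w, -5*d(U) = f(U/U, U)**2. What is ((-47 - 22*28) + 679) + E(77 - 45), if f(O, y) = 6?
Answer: -912/5 ≈ -182.40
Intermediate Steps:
d(U) = -36/5 (d(U) = -1/5*6**2 = -1/5*36 = -36/5)
E(w) = -31*w/5 (E(w) = (1 - 36/5)*w = -31*w/5)
((-47 - 22*28) + 679) + E(77 - 45) = ((-47 - 22*28) + 679) - 31*(77 - 45)/5 = ((-47 - 616) + 679) - 31/5*32 = (-663 + 679) - 992/5 = 16 - 992/5 = -912/5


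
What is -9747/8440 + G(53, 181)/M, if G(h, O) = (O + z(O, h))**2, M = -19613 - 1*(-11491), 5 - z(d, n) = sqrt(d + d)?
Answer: -187105327/34274840 + 6*sqrt(362)/131 ≈ -4.5875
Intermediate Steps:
z(d, n) = 5 - sqrt(2)*sqrt(d) (z(d, n) = 5 - sqrt(d + d) = 5 - sqrt(2*d) = 5 - sqrt(2)*sqrt(d))
M = -8122 (M = -19613 + 11491 = -8122)
G(h, O) = (5 + O - sqrt(2)*sqrt(O))**2 (G(h, O) = (O + (5 - sqrt(2)*sqrt(O)))**2 = (5 + O - sqrt(2)*sqrt(O))**2)
-9747/8440 + G(53, 181)/M = -9747/8440 + (5 + 181 - sqrt(2)*sqrt(181))**2/(-8122) = -9747*1/8440 + (5 + 181 - sqrt(362))**2*(-1/8122) = -9747/8440 + (186 - sqrt(362))**2*(-1/8122) = -9747/8440 - (186 - sqrt(362))**2/8122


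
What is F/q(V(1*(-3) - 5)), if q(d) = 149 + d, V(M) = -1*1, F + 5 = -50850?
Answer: -50855/148 ≈ -343.61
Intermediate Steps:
F = -50855 (F = -5 - 50850 = -50855)
V(M) = -1
F/q(V(1*(-3) - 5)) = -50855/(149 - 1) = -50855/148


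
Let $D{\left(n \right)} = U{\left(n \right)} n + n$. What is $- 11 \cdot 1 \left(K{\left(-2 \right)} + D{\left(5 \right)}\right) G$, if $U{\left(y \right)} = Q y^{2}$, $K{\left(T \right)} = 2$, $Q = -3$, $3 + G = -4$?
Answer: $-28336$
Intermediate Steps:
$G = -7$ ($G = -3 - 4 = -7$)
$U{\left(y \right)} = - 3 y^{2}$
$D{\left(n \right)} = n - 3 n^{3}$ ($D{\left(n \right)} = - 3 n^{2} n + n = - 3 n^{3} + n = n - 3 n^{3}$)
$- 11 \cdot 1 \left(K{\left(-2 \right)} + D{\left(5 \right)}\right) G = - 11 \cdot 1 \left(2 + \left(5 - 3 \cdot 5^{3}\right)\right) \left(-7\right) = - 11 \cdot 1 \left(2 + \left(5 - 375\right)\right) \left(-7\right) = - 11 \cdot 1 \left(2 - 370\right) \left(-7\right) = - 11 \cdot 1 \left(-368\right) \left(-7\right) = \left(-11\right) \left(-368\right) \left(-7\right) = 4048 \left(-7\right) = -28336$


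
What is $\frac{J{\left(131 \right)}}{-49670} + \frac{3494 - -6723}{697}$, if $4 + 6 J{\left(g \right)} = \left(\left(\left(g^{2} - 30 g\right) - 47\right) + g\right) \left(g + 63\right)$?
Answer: $\frac{36601337}{6109410} \approx 5.991$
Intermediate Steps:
$J{\left(g \right)} = - \frac{2}{3} + \frac{\left(63 + g\right) \left(-47 + g^{2} - 29 g\right)}{6}$ ($J{\left(g \right)} = - \frac{2}{3} + \frac{\left(\left(\left(g^{2} - 30 g\right) - 47\right) + g\right) \left(g + 63\right)}{6} = - \frac{2}{3} + \frac{\left(\left(-47 + g^{2} - 30 g\right) + g\right) \left(63 + g\right)}{6} = - \frac{2}{3} + \frac{\left(-47 + g^{2} - 29 g\right) \left(63 + g\right)}{6} = - \frac{2}{3} + \frac{\left(63 + g\right) \left(-47 + g^{2} - 29 g\right)}{6}$)
$\frac{J{\left(131 \right)}}{-49670} + \frac{3494 - -6723}{697} = \frac{- \frac{2965}{6} - \frac{122747}{3} + \frac{131^{3}}{6} + \frac{17 \cdot 131^{2}}{3}}{-49670} + \frac{3494 - -6723}{697} = \left(- \frac{2965}{6} - \frac{122747}{3} + \frac{1}{6} \cdot 2248091 + \frac{17}{3} \cdot 17161\right) \left(- \frac{1}{49670}\right) + \left(3494 + 6723\right) \frac{1}{697} = \left(- \frac{2965}{6} - \frac{122747}{3} + \frac{2248091}{6} + \frac{291737}{3}\right) \left(- \frac{1}{49670}\right) + 10217 \cdot \frac{1}{697} = \frac{1291553}{3} \left(- \frac{1}{49670}\right) + \frac{601}{41} = - \frac{1291553}{149010} + \frac{601}{41} = \frac{36601337}{6109410}$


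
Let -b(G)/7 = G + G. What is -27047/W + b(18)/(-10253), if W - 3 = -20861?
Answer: 282569107/213857074 ≈ 1.3213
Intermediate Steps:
W = -20858 (W = 3 - 20861 = -20858)
b(G) = -14*G (b(G) = -7*(G + G) = -14*G)
-27047/W + b(18)/(-10253) = -27047/(-20858) - 14*18/(-10253) = -27047*(-1/20858) - 252*(-1/10253) = 27047/20858 + 252/10253 = 282569107/213857074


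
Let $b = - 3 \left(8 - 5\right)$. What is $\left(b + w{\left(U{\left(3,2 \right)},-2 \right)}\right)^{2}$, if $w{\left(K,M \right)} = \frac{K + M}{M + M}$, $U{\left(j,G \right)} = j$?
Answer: $\frac{1369}{16} \approx 85.563$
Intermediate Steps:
$w{\left(K,M \right)} = \frac{K + M}{2 M}$
$b = -9$ ($b = \left(-3\right) 3 = -9$)
$\left(b + w{\left(U{\left(3,2 \right)},-2 \right)}\right)^{2} = \left(-9 + \frac{3 - 2}{2 \left(-2\right)}\right)^{2} = \left(-9 + \frac{1}{2} \left(- \frac{1}{2}\right) 1\right)^{2} = \left(-9 - \frac{1}{4}\right)^{2} = \left(- \frac{37}{4}\right)^{2} = \frac{1369}{16}$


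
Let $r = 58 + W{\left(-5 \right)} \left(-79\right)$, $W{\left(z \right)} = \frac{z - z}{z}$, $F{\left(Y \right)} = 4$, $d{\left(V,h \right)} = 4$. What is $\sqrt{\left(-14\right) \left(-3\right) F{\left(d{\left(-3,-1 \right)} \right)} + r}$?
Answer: $\sqrt{226} \approx 15.033$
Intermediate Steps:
$W{\left(z \right)} = 0$ ($W{\left(z \right)} = \frac{0}{z} = 0$)
$r = 58$ ($r = 58 + 0 \left(-79\right) = 58 + 0 = 58$)
$\sqrt{\left(-14\right) \left(-3\right) F{\left(d{\left(-3,-1 \right)} \right)} + r} = \sqrt{\left(-14\right) \left(-3\right) 4 + 58} = \sqrt{42 \cdot 4 + 58} = \sqrt{168 + 58} = \sqrt{226}$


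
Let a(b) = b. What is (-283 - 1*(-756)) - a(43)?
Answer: 430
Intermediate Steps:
(-283 - 1*(-756)) - a(43) = (-283 - 1*(-756)) - 1*43 = (-283 + 756) - 43 = 473 - 43 = 430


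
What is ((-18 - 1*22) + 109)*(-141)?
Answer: -9729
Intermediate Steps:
((-18 - 1*22) + 109)*(-141) = ((-18 - 22) + 109)*(-141) = (-40 + 109)*(-141) = 69*(-141) = -9729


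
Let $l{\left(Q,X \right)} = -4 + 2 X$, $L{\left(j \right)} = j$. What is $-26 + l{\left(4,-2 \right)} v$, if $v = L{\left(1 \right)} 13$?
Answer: $-130$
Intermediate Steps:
$v = 13$ ($v = 1 \cdot 13 = 13$)
$-26 + l{\left(4,-2 \right)} v = -26 + \left(-4 + 2 \left(-2\right)\right) 13 = -26 + \left(-4 - 4\right) 13 = -26 - 104 = -130$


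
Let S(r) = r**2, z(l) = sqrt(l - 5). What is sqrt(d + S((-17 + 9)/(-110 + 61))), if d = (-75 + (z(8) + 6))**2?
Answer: sqrt(11438428 - 331338*sqrt(3))/49 ≈ 67.268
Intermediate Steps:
z(l) = sqrt(-5 + l)
d = (-69 + sqrt(3))**2 (d = (-75 + (sqrt(-5 + 8) + 6))**2 = (-75 + (sqrt(3) + 6))**2 = (-75 + (6 + sqrt(3)))**2 = (-69 + sqrt(3))**2 ≈ 4525.0)
sqrt(d + S((-17 + 9)/(-110 + 61))) = sqrt((69 - sqrt(3))**2 + ((-17 + 9)/(-110 + 61))**2) = sqrt((69 - sqrt(3))**2 + (-8/(-49))**2) = sqrt((69 - sqrt(3))**2 + (-8*(-1/49))**2) = sqrt((69 - sqrt(3))**2 + (8/49)**2) = sqrt((69 - sqrt(3))**2 + 64/2401) = sqrt(64/2401 + (69 - sqrt(3))**2)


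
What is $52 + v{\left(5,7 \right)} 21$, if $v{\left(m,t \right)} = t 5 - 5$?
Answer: $682$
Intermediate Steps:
$v{\left(m,t \right)} = -5 + 5 t$ ($v{\left(m,t \right)} = 5 t - 5 = -5 + 5 t$)
$52 + v{\left(5,7 \right)} 21 = 52 + \left(-5 + 5 \cdot 7\right) 21 = 52 + \left(-5 + 35\right) 21 = 52 + 30 \cdot 21 = 52 + 630 = 682$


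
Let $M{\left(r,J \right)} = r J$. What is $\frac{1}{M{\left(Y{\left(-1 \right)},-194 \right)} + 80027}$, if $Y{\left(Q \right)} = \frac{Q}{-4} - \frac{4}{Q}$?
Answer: $\frac{2}{158405} \approx 1.2626 \cdot 10^{-5}$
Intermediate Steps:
$Y{\left(Q \right)} = - \frac{4}{Q} - \frac{Q}{4}$ ($Y{\left(Q \right)} = Q \left(- \frac{1}{4}\right) - \frac{4}{Q} = - \frac{Q}{4} - \frac{4}{Q} = - \frac{4}{Q} - \frac{Q}{4}$)
$M{\left(r,J \right)} = J r$
$\frac{1}{M{\left(Y{\left(-1 \right)},-194 \right)} + 80027} = \frac{1}{- 194 \left(- \frac{4}{-1} - - \frac{1}{4}\right) + 80027} = \frac{1}{- 194 \left(\left(-4\right) \left(-1\right) + \frac{1}{4}\right) + 80027} = \frac{1}{- 194 \left(4 + \frac{1}{4}\right) + 80027} = \frac{1}{\left(-194\right) \frac{17}{4} + 80027} = \frac{1}{- \frac{1649}{2} + 80027} = \frac{1}{\frac{158405}{2}} = \frac{2}{158405}$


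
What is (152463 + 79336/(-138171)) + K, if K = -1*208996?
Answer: -7811300479/138171 ≈ -56534.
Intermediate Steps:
K = -208996
(152463 + 79336/(-138171)) + K = (152463 + 79336/(-138171)) - 208996 = (152463 + 79336*(-1/138171)) - 208996 = (152463 - 79336/138171) - 208996 = 21065885837/138171 - 208996 = -7811300479/138171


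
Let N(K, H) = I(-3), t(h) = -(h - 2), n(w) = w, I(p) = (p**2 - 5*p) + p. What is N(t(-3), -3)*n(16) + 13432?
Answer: 13768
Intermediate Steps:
I(p) = p**2 - 4*p
t(h) = 2 - h (t(h) = -(-2 + h) = 2 - h)
N(K, H) = 21 (N(K, H) = -3*(-4 - 3) = -3*(-7) = 21)
N(t(-3), -3)*n(16) + 13432 = 21*16 + 13432 = 336 + 13432 = 13768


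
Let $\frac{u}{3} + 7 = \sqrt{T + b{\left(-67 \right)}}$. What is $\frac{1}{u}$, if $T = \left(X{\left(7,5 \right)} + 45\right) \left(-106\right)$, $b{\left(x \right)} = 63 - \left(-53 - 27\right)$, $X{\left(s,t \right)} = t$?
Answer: $- \frac{7}{15618} - \frac{i \sqrt{573}}{5206} \approx -0.0004482 - 0.004598 i$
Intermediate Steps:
$b{\left(x \right)} = 143$ ($b{\left(x \right)} = 63 - \left(-53 - 27\right) = 63 - -80 = 63 + 80 = 143$)
$T = -5300$ ($T = \left(5 + 45\right) \left(-106\right) = 50 \left(-106\right) = -5300$)
$u = -21 + 9 i \sqrt{573}$ ($u = -21 + 3 \sqrt{-5300 + 143} = -21 + 3 \sqrt{-5157} = -21 + 3 \cdot 3 i \sqrt{573} = -21 + 9 i \sqrt{573} \approx -21.0 + 215.44 i$)
$\frac{1}{u} = \frac{1}{-21 + 9 i \sqrt{573}}$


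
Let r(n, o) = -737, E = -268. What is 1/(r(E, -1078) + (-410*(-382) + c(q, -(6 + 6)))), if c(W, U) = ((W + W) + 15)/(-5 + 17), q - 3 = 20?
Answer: 12/1870657 ≈ 6.4149e-6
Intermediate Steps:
q = 23 (q = 3 + 20 = 23)
c(W, U) = 5/4 + W/6 (c(W, U) = (2*W + 15)/12 = (15 + 2*W)*(1/12) = 5/4 + W/6)
1/(r(E, -1078) + (-410*(-382) + c(q, -(6 + 6)))) = 1/(-737 + (-410*(-382) + (5/4 + (⅙)*23))) = 1/(-737 + (156620 + (5/4 + 23/6))) = 1/(-737 + (156620 + 61/12)) = 1/(-737 + 1879501/12) = 1/(1870657/12) = 12/1870657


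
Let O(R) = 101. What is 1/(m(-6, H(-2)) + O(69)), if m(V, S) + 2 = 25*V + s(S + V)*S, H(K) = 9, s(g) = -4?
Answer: -1/87 ≈ -0.011494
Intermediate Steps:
m(V, S) = -2 - 4*S + 25*V (m(V, S) = -2 + (25*V - 4*S) = -2 + (-4*S + 25*V) = -2 - 4*S + 25*V)
1/(m(-6, H(-2)) + O(69)) = 1/((-2 - 4*9 + 25*(-6)) + 101) = 1/((-2 - 36 - 150) + 101) = 1/(-188 + 101) = 1/(-87) = -1/87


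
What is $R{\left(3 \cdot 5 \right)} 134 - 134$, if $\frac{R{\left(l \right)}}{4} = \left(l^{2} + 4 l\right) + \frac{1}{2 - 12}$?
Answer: $\frac{762862}{5} \approx 1.5257 \cdot 10^{5}$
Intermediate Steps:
$R{\left(l \right)} = - \frac{2}{5} + 4 l^{2} + 16 l$ ($R{\left(l \right)} = 4 \left(\left(l^{2} + 4 l\right) + \frac{1}{2 - 12}\right) = 4 \left(\left(l^{2} + 4 l\right) + \frac{1}{-10}\right) = 4 \left(\left(l^{2} + 4 l\right) - \frac{1}{10}\right) = 4 \left(- \frac{1}{10} + l^{2} + 4 l\right) = - \frac{2}{5} + 4 l^{2} + 16 l$)
$R{\left(3 \cdot 5 \right)} 134 - 134 = \left(- \frac{2}{5} + 4 \left(3 \cdot 5\right)^{2} + 16 \cdot 3 \cdot 5\right) 134 - 134 = \left(- \frac{2}{5} + 4 \cdot 15^{2} + 16 \cdot 15\right) 134 - 134 = \left(- \frac{2}{5} + 4 \cdot 225 + 240\right) 134 - 134 = \left(- \frac{2}{5} + 900 + 240\right) 134 - 134 = \frac{5698}{5} \cdot 134 - 134 = \frac{763532}{5} - 134 = \frac{762862}{5}$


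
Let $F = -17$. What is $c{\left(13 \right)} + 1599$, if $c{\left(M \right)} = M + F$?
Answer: $1595$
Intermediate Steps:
$c{\left(M \right)} = -17 + M$ ($c{\left(M \right)} = M - 17 = -17 + M$)
$c{\left(13 \right)} + 1599 = \left(-17 + 13\right) + 1599 = -4 + 1599 = 1595$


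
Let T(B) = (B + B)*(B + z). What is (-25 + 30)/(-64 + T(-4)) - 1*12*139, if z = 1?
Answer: -13345/8 ≈ -1668.1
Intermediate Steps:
T(B) = 2*B*(1 + B) (T(B) = (B + B)*(B + 1) = (2*B)*(1 + B) = 2*B*(1 + B))
(-25 + 30)/(-64 + T(-4)) - 1*12*139 = (-25 + 30)/(-64 + 2*(-4)*(1 - 4)) - 1*12*139 = 5/(-64 + 2*(-4)*(-3)) - 12*139 = 5/(-64 + 24) - 1668 = 5/(-40) - 1668 = 5*(-1/40) - 1668 = -⅛ - 1668 = -13345/8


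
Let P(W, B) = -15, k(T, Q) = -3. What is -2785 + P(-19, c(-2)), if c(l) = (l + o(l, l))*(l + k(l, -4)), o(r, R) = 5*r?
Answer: -2800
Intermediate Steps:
c(l) = 6*l*(-3 + l) (c(l) = (l + 5*l)*(l - 3) = (6*l)*(-3 + l) = 6*l*(-3 + l))
-2785 + P(-19, c(-2)) = -2785 - 15 = -2800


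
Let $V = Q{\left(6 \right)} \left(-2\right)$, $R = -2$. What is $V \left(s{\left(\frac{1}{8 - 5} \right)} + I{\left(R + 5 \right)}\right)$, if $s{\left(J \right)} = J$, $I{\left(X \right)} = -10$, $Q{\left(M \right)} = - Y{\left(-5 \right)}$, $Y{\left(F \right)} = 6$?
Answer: $-116$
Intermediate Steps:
$Q{\left(M \right)} = -6$ ($Q{\left(M \right)} = \left(-1\right) 6 = -6$)
$V = 12$ ($V = \left(-6\right) \left(-2\right) = 12$)
$V \left(s{\left(\frac{1}{8 - 5} \right)} + I{\left(R + 5 \right)}\right) = 12 \left(\frac{1}{8 - 5} - 10\right) = 12 \left(\frac{1}{3} - 10\right) = 12 \left(- \frac{29}{3}\right) = -116$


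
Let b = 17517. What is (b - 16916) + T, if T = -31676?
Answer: -31075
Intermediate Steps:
(b - 16916) + T = (17517 - 16916) - 31676 = 601 - 31676 = -31075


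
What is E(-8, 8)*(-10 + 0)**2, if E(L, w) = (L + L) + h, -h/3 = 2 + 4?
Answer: -3400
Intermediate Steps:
h = -18 (h = -3*(2 + 4) = -3*6 = -18)
E(L, w) = -18 + 2*L (E(L, w) = (L + L) - 18 = 2*L - 18 = -18 + 2*L)
E(-8, 8)*(-10 + 0)**2 = (-18 + 2*(-8))*(-10 + 0)**2 = (-18 - 16)*(-10)**2 = -34*100 = -3400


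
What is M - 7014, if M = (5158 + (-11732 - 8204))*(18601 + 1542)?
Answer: -297680268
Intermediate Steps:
M = -297673254 (M = (5158 - 19936)*20143 = -14778*20143 = -297673254)
M - 7014 = -297673254 - 7014 = -297680268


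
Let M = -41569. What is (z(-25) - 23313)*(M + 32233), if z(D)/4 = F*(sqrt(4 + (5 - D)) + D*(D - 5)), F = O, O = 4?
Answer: 105618168 - 149376*sqrt(34) ≈ 1.0475e+8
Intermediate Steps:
F = 4
z(D) = 16*sqrt(9 - D) + 16*D*(-5 + D) (z(D) = 4*(4*(sqrt(4 + (5 - D)) + D*(D - 5))) = 4*(4*(sqrt(9 - D) + D*(-5 + D))) = 4*(4*sqrt(9 - D) + 4*D*(-5 + D)) = 16*sqrt(9 - D) + 16*D*(-5 + D))
(z(-25) - 23313)*(M + 32233) = ((-80*(-25) + 16*(-25)**2 + 16*sqrt(9 - 1*(-25))) - 23313)*(-41569 + 32233) = ((2000 + 16*625 + 16*sqrt(9 + 25)) - 23313)*(-9336) = ((2000 + 10000 + 16*sqrt(34)) - 23313)*(-9336) = ((12000 + 16*sqrt(34)) - 23313)*(-9336) = (-11313 + 16*sqrt(34))*(-9336) = 105618168 - 149376*sqrt(34)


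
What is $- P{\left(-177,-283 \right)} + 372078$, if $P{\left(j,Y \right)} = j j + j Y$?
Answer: $290658$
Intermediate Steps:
$P{\left(j,Y \right)} = j^{2} + Y j$
$- P{\left(-177,-283 \right)} + 372078 = - \left(-177\right) \left(-283 - 177\right) + 372078 = - \left(-177\right) \left(-460\right) + 372078 = \left(-1\right) 81420 + 372078 = -81420 + 372078 = 290658$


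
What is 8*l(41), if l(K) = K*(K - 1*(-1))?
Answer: 13776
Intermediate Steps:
l(K) = K*(1 + K) (l(K) = K*(K + 1) = K*(1 + K))
8*l(41) = 8*(41*(1 + 41)) = 8*(41*42) = 8*1722 = 13776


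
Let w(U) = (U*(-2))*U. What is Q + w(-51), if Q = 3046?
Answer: -2156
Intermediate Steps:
w(U) = -2*U**2 (w(U) = (-2*U)*U = -2*U**2)
Q + w(-51) = 3046 - 2*(-51)**2 = 3046 - 2*2601 = 3046 - 5202 = -2156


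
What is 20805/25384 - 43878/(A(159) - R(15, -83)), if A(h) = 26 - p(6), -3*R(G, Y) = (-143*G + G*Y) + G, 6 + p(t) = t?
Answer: 59824413/1468264 ≈ 40.745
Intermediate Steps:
p(t) = -6 + t
R(G, Y) = 142*G/3 - G*Y/3 (R(G, Y) = -((-143*G + G*Y) + G)/3 = -(-142*G + G*Y)/3 = 142*G/3 - G*Y/3)
A(h) = 26 (A(h) = 26 - (-6 + 6) = 26 - 1*0 = 26 + 0 = 26)
20805/25384 - 43878/(A(159) - R(15, -83)) = 20805/25384 - 43878/(26 - 15*(142 - 1*(-83))/3) = 20805*(1/25384) - 43878/(26 - 15*(142 + 83)/3) = 1095/1336 - 43878/(26 - 15*225/3) = 1095/1336 - 43878/(26 - 1*1125) = 1095/1336 - 43878/(26 - 1125) = 1095/1336 - 43878/(-1099) = 1095/1336 - 43878*(-1/1099) = 1095/1336 + 43878/1099 = 59824413/1468264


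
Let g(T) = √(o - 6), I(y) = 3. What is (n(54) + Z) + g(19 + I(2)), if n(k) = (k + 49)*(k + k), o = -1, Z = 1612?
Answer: 12736 + I*√7 ≈ 12736.0 + 2.6458*I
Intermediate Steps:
n(k) = 2*k*(49 + k) (n(k) = (49 + k)*(2*k) = 2*k*(49 + k))
g(T) = I*√7 (g(T) = √(-1 - 6) = √(-7) = I*√7)
(n(54) + Z) + g(19 + I(2)) = (2*54*(49 + 54) + 1612) + I*√7 = (2*54*103 + 1612) + I*√7 = (11124 + 1612) + I*√7 = 12736 + I*√7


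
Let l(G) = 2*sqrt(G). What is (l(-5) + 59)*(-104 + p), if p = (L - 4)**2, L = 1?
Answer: -5605 - 190*I*sqrt(5) ≈ -5605.0 - 424.85*I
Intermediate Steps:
p = 9 (p = (1 - 4)**2 = (-3)**2 = 9)
(l(-5) + 59)*(-104 + p) = (2*sqrt(-5) + 59)*(-104 + 9) = (2*(I*sqrt(5)) + 59)*(-95) = (2*I*sqrt(5) + 59)*(-95) = (59 + 2*I*sqrt(5))*(-95) = -5605 - 190*I*sqrt(5)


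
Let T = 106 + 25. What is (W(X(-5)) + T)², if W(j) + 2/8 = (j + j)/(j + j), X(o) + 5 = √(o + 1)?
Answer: 277729/16 ≈ 17358.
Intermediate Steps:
X(o) = -5 + √(1 + o) (X(o) = -5 + √(o + 1) = -5 + √(1 + o))
W(j) = ¾ (W(j) = -¼ + (j + j)/(j + j) = -¼ + (2*j)/((2*j)) = -¼ + (2*j)*(1/(2*j)) = -¼ + 1 = ¾)
T = 131
(W(X(-5)) + T)² = (¾ + 131)² = (527/4)² = 277729/16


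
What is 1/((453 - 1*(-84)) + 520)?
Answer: 1/1057 ≈ 0.00094607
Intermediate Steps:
1/((453 - 1*(-84)) + 520) = 1/((453 + 84) + 520) = 1/(537 + 520) = 1/1057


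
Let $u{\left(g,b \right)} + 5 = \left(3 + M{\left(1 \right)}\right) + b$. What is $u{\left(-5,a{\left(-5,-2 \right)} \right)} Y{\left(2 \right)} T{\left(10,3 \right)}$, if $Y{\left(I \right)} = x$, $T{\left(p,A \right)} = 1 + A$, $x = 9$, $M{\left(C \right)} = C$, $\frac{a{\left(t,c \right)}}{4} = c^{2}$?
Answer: $540$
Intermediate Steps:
$a{\left(t,c \right)} = 4 c^{2}$
$u{\left(g,b \right)} = -1 + b$ ($u{\left(g,b \right)} = -5 + \left(\left(3 + 1\right) + b\right) = -5 + \left(4 + b\right) = -1 + b$)
$Y{\left(I \right)} = 9$
$u{\left(-5,a{\left(-5,-2 \right)} \right)} Y{\left(2 \right)} T{\left(10,3 \right)} = \left(-1 + 4 \left(-2\right)^{2}\right) 9 \left(1 + 3\right) = \left(-1 + 4 \cdot 4\right) 9 \cdot 4 = \left(-1 + 16\right) 9 \cdot 4 = 15 \cdot 9 \cdot 4 = 135 \cdot 4 = 540$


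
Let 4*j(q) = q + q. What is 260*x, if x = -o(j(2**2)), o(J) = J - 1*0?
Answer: -520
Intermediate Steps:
j(q) = q/2 (j(q) = (q + q)/4 = (2*q)/4 = q/2)
o(J) = J (o(J) = J + 0 = J)
x = -2 (x = -2**2/2 = -4/2 = -1*2 = -2)
260*x = 260*(-2) = -520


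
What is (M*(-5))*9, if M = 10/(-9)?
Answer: 50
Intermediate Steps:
M = -10/9 (M = 10*(-⅑) = -10/9 ≈ -1.1111)
(M*(-5))*9 = -10/9*(-5)*9 = (50/9)*9 = 50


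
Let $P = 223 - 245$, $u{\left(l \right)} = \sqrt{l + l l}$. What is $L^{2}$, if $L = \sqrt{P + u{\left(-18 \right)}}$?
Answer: $-22 + 3 \sqrt{34} \approx -4.5071$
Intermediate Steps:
$u{\left(l \right)} = \sqrt{l + l^{2}}$
$P = -22$
$L = \sqrt{-22 + 3 \sqrt{34}}$ ($L = \sqrt{-22 + \sqrt{- 18 \left(1 - 18\right)}} = \sqrt{-22 + \sqrt{\left(-18\right) \left(-17\right)}} = \sqrt{-22 + \sqrt{306}} = \sqrt{-22 + 3 \sqrt{34}} \approx 2.123 i$)
$L^{2} = \left(\sqrt{-22 + 3 \sqrt{34}}\right)^{2} = -22 + 3 \sqrt{34}$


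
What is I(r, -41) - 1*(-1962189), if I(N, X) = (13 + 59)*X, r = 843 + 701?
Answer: 1959237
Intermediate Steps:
r = 1544
I(N, X) = 72*X
I(r, -41) - 1*(-1962189) = 72*(-41) - 1*(-1962189) = -2952 + 1962189 = 1959237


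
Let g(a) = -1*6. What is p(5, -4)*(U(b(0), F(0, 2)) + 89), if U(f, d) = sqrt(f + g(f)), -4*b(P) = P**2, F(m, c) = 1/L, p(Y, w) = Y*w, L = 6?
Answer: -1780 - 20*I*sqrt(6) ≈ -1780.0 - 48.99*I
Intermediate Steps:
g(a) = -6
F(m, c) = 1/6
b(P) = -P**2/4
U(f, d) = sqrt(-6 + f) (U(f, d) = sqrt(f - 6) = sqrt(-6 + f))
p(5, -4)*(U(b(0), F(0, 2)) + 89) = (5*(-4))*(sqrt(-6 - 1/4*0**2) + 89) = -20*(sqrt(-6 - 1/4*0) + 89) = -20*(sqrt(-6 + 0) + 89) = -20*(sqrt(-6) + 89) = -20*(I*sqrt(6) + 89) = -20*(89 + I*sqrt(6)) = -1780 - 20*I*sqrt(6)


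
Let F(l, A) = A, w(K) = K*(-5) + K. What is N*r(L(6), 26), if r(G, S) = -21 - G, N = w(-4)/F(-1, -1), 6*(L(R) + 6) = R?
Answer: 256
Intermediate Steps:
w(K) = -4*K (w(K) = -5*K + K = -4*K)
L(R) = -6 + R/6
N = -16 (N = -4*(-4)/(-1) = 16*(-1) = -16)
N*r(L(6), 26) = -16*(-21 - (-6 + (1/6)*6)) = -16*(-21 - (-6 + 1)) = -16*(-21 - 1*(-5)) = -16*(-21 + 5) = -16*(-16) = 256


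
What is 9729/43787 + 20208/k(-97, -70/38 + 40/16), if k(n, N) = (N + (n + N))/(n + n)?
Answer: 543594382463/13267461 ≈ 40972.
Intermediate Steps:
k(n, N) = (n + 2*N)/(2*n) (k(n, N) = (N + (N + n))/((2*n)) = (n + 2*N)*(1/(2*n)) = (n + 2*N)/(2*n))
9729/43787 + 20208/k(-97, -70/38 + 40/16) = 9729/43787 + 20208/((((-70/38 + 40/16) + (1/2)*(-97))/(-97))) = 9729*(1/43787) + 20208/((-((-70*1/38 + 40*(1/16)) - 97/2)/97)) = 9729/43787 + 20208/((-((-35/19 + 5/2) - 97/2)/97)) = 9729/43787 + 20208/((-(25/38 - 97/2)/97)) = 9729/43787 + 20208/((-1/97*(-909/19))) = 9729/43787 + 20208/(909/1843) = 9729/43787 + 20208*(1843/909) = 9729/43787 + 12414448/303 = 543594382463/13267461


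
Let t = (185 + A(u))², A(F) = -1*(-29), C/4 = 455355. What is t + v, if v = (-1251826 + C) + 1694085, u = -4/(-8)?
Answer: 2309475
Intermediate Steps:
C = 1821420 (C = 4*455355 = 1821420)
u = ½ (u = -4*(-⅛) = ½ ≈ 0.50000)
A(F) = 29
t = 45796 (t = (185 + 29)² = 214² = 45796)
v = 2263679 (v = (-1251826 + 1821420) + 1694085 = 569594 + 1694085 = 2263679)
t + v = 45796 + 2263679 = 2309475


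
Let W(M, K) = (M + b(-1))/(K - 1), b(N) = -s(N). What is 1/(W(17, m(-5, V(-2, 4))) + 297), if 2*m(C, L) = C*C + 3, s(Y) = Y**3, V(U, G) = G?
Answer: 13/3879 ≈ 0.0033514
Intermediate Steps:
m(C, L) = 3/2 + C**2/2 (m(C, L) = (C*C + 3)/2 = (C**2 + 3)/2 = (3 + C**2)/2 = 3/2 + C**2/2)
b(N) = -N**3
W(M, K) = (1 + M)/(-1 + K) (W(M, K) = (M - 1*(-1)**3)/(K - 1) = (M - 1*(-1))/(-1 + K) = (M + 1)/(-1 + K) = (1 + M)/(-1 + K))
1/(W(17, m(-5, V(-2, 4))) + 297) = 1/((1 + 17)/(-1 + (3/2 + (1/2)*(-5)**2)) + 297) = 1/(18/(-1 + (3/2 + (1/2)*25)) + 297) = 1/(18/(-1 + (3/2 + 25/2)) + 297) = 1/(18/(-1 + 14) + 297) = 1/(18/13 + 297) = 1/(3879/13) = 13/3879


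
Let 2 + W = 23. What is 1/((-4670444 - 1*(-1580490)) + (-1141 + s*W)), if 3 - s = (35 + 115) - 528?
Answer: -1/3083094 ≈ -3.2435e-7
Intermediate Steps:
W = 21 (W = -2 + 23 = 21)
s = 381 (s = 3 - ((35 + 115) - 528) = 3 - (150 - 528) = 3 - 1*(-378) = 3 + 378 = 381)
1/((-4670444 - 1*(-1580490)) + (-1141 + s*W)) = 1/((-4670444 - 1*(-1580490)) + (-1141 + 381*21)) = 1/((-4670444 + 1580490) + (-1141 + 8001)) = 1/(-3089954 + 6860) = 1/(-3083094) = -1/3083094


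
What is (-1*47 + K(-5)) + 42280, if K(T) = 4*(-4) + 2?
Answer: 42219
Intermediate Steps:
K(T) = -14 (K(T) = -16 + 2 = -14)
(-1*47 + K(-5)) + 42280 = (-1*47 - 14) + 42280 = (-47 - 14) + 42280 = -61 + 42280 = 42219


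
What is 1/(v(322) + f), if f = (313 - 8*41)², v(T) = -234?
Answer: -⅑ ≈ -0.11111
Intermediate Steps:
f = 225 (f = (313 - 328)² = (-15)² = 225)
1/(v(322) + f) = 1/(-234 + 225) = 1/(-9) = -⅑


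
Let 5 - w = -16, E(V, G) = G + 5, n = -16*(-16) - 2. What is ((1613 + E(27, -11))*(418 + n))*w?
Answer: 22677984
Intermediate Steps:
n = 254 (n = 256 - 2 = 254)
E(V, G) = 5 + G
w = 21 (w = 5 - 1*(-16) = 5 + 16 = 21)
((1613 + E(27, -11))*(418 + n))*w = ((1613 + (5 - 11))*(418 + 254))*21 = ((1613 - 6)*672)*21 = (1607*672)*21 = 1079904*21 = 22677984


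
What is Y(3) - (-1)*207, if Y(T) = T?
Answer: 210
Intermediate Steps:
Y(3) - (-1)*207 = 3 - (-1)*207 = 3 - 1*(-207) = 3 + 207 = 210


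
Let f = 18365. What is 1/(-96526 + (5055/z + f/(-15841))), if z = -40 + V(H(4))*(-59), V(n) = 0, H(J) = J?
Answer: -126728/12248709099 ≈ -1.0346e-5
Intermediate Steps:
z = -40 (z = -40 + 0*(-59) = -40 + 0 = -40)
1/(-96526 + (5055/z + f/(-15841))) = 1/(-96526 + (5055/(-40) + 18365/(-15841))) = 1/(-96526 + (5055*(-1/40) + 18365*(-1/15841))) = 1/(-96526 + (-1011/8 - 18365/15841)) = 1/(-96526 - 16162171/126728) = 1/(-12248709099/126728) = -126728/12248709099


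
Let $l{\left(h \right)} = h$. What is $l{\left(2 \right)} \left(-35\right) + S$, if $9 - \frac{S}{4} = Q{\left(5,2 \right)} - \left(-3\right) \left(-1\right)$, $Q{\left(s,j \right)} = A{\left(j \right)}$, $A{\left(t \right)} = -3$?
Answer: $-10$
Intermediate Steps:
$Q{\left(s,j \right)} = -3$
$S = 60$ ($S = 36 - 4 \left(-3 - \left(-3\right) \left(-1\right)\right) = 36 - 4 \left(-3 - 3\right) = 36 - -24 = 36 + 24 = 60$)
$l{\left(2 \right)} \left(-35\right) + S = 2 \left(-35\right) + 60 = -70 + 60 = -10$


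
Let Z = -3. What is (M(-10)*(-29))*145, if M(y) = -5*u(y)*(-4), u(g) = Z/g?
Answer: -25230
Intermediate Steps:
u(g) = -3/g
M(y) = -60/y (M(y) = -(-15)/y*(-4) = (15/y)*(-4) = -60/y)
(M(-10)*(-29))*145 = (-60/(-10)*(-29))*145 = (-60*(-⅒)*(-29))*145 = (6*(-29))*145 = -174*145 = -25230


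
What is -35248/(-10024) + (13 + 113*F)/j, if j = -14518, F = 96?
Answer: 7193925/2598722 ≈ 2.7683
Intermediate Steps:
-35248/(-10024) + (13 + 113*F)/j = -35248/(-10024) + (13 + 113*96)/(-14518) = -35248*(-1/10024) + (13 + 10848)*(-1/14518) = 4406/1253 + 10861*(-1/14518) = 4406/1253 - 10861/14518 = 7193925/2598722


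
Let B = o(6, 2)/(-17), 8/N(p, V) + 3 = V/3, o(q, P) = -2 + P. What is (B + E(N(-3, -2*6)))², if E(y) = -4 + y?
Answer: 1296/49 ≈ 26.449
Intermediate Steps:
N(p, V) = 8/(-3 + V/3)
B = 0 (B = (-2 + 2)/(-17) = 0*(-1/17) = 0)
(B + E(N(-3, -2*6)))² = (0 + (-4 + 24/(-9 - 2*6)))² = (0 + (-4 + 24/(-9 - 12)))² = (0 + (-4 + 24/(-21)))² = (0 + (-4 + 24*(-1/21)))² = (0 + (-4 - 8/7))² = (0 - 36/7)² = (-36/7)² = 1296/49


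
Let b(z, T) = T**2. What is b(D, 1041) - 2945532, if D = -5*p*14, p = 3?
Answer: -1861851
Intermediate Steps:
D = -210 (D = -5*3*14 = -15*14 = -210)
b(D, 1041) - 2945532 = 1041**2 - 2945532 = 1083681 - 2945532 = -1861851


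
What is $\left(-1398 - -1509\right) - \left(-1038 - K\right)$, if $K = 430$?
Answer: $1579$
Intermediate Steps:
$\left(-1398 - -1509\right) - \left(-1038 - K\right) = \left(-1398 - -1509\right) - \left(-1038 - 430\right) = \left(-1398 + 1509\right) - \left(-1038 - 430\right) = 111 - -1468 = 111 + 1468 = 1579$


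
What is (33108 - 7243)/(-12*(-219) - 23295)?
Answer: -25865/20667 ≈ -1.2515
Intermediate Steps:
(33108 - 7243)/(-12*(-219) - 23295) = 25865/(2628 - 23295) = 25865/(-20667) = 25865*(-1/20667) = -25865/20667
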